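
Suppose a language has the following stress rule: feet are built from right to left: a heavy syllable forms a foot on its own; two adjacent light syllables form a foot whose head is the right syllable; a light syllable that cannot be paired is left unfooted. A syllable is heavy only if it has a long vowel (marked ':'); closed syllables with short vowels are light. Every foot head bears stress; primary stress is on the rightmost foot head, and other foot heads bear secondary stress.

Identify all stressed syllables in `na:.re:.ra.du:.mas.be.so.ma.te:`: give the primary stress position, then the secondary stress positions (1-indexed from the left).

Weights: 1 na: H, 2 re: H, 3 ra L, 4 du: H, 5 mas L, 6 be L, 7 so L, 8 ma L, 9 te: H.
Parse right to left (heavy = foot alone; LL = one foot; stranded L unfooted): (ˈna:) (ˈre:) ra (ˈdu:) (mas.ˈbe) (so.ˈma) (ˈte:).
Foot heads: 1, 2, 4, 6, 8, 9.
Primary stress on the rightmost head = syllable 9.
Secondary stress on 1, 2, 4, 6, 8: ˌna:.ˌre:.ra.ˌdu:.mas.ˌbe.so.ˌma.ˈte:.

primary 9, secondary 1, 2, 4, 6, 8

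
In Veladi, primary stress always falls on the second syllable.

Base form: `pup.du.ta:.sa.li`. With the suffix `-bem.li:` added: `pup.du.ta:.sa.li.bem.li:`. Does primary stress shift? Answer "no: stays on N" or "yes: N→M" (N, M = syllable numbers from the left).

no: stays on 2

Base `pup.du.ta:.sa.li` (5 syllables):
  The word has 5 syllables; the second syllable is syllable 2 (du).
  → primary stress on syllable 2.
Suffixed `pup.du.ta:.sa.li.bem.li:` (7 syllables):
  The word has 7 syllables; the second syllable is syllable 2 (du).
  → primary stress on syllable 2.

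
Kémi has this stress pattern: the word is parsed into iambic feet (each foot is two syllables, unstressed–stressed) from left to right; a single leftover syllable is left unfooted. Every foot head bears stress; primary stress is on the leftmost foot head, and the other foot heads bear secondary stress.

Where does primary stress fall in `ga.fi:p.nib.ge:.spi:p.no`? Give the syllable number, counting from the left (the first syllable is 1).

Parse left to right into iambic (σˈσ) feet: (ga.ˈfi:p) (nib.ˈge:) (spi:p.ˈno).
Foot heads (stressed positions): 2, 4, 6.
End Rule Leftmost: primary stress on the leftmost head = syllable 2.
Primary stress: syllable 2 → ga.ˈfi:p.nib.ge:.spi:p.no.

2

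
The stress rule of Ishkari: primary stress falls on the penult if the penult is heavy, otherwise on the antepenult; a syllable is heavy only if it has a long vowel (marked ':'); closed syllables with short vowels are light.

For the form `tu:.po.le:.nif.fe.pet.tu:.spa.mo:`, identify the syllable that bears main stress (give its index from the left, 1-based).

7

Weights: 7 tu: H, 8 spa L, 9 mo: H.
The penult (syllable 8, spa) is light, so stress falls on the antepenult (syllable 7, tu:).
Primary stress: syllable 7 → tu:.po.le:.nif.fe.pet.ˈtu:.spa.mo:.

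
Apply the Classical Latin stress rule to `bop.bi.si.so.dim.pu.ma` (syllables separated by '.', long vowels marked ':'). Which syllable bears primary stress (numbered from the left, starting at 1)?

5

Classical Latin: stress the penult if heavy (long vowel or closed), else the antepenult.
Weights: 5 dim H, 6 pu L, 7 ma L.
The penult (syllable 6, pu) is light, so stress falls on the antepenult (syllable 5, dim).
Stress on syllable 5: bop.bi.si.so.ˈdim.pu.ma.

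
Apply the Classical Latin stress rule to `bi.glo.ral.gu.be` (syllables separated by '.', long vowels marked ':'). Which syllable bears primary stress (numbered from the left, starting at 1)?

Classical Latin: stress the penult if heavy (long vowel or closed), else the antepenult.
Weights: 3 ral H, 4 gu L, 5 be L.
The penult (syllable 4, gu) is light, so stress falls on the antepenult (syllable 3, ral).
Stress on syllable 3: bi.glo.ˈral.gu.be.

3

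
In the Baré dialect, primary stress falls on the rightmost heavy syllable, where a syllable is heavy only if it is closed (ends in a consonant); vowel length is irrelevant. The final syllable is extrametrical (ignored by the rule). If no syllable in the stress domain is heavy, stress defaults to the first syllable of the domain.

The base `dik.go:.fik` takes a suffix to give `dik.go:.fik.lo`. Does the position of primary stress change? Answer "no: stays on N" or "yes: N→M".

Base `dik.go:.fik` (3 syllables):
  The final syllable (3, fik) is extrametrical; the stress domain is syllables 1–2.
  Weights: 1 dik H, 2 go: L.
  Heavy syllables in the domain: 1. The rightmost is syllable 1 (dik).
  → primary stress on syllable 1.
Suffixed `dik.go:.fik.lo` (4 syllables):
  The final syllable (4, lo) is extrametrical; the stress domain is syllables 1–3.
  Weights: 1 dik H, 2 go: L, 3 fik H.
  Heavy syllables in the domain: 1, 3. The rightmost is syllable 3 (fik).
  → primary stress on syllable 3.

yes: 1→3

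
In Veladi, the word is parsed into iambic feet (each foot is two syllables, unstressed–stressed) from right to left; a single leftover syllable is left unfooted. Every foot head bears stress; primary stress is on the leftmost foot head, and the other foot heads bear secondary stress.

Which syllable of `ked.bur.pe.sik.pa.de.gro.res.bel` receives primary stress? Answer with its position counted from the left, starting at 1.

Parse right to left into iambic (σˈσ) feet: ked (bur.ˈpe) (sik.ˈpa) (de.ˈgro) (res.ˈbel). Syllable 1 is left unfooted.
Foot heads (stressed positions): 3, 5, 7, 9.
End Rule Leftmost: primary stress on the leftmost head = syllable 3.
Primary stress: syllable 3 → ked.bur.ˈpe.sik.pa.de.gro.res.bel.

3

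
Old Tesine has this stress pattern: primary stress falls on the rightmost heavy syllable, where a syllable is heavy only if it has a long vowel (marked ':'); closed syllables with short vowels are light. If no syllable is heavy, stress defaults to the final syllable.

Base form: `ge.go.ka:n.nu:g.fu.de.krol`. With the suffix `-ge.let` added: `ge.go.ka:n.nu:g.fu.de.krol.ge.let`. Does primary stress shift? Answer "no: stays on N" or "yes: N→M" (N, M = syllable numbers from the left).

Base `ge.go.ka:n.nu:g.fu.de.krol` (7 syllables):
  Weights: 1 ge L, 2 go L, 3 ka:n H, 4 nu:g H, 5 fu L, 6 de L, 7 krol L.
  Heavy syllables in the domain: 3, 4. The rightmost is syllable 4 (nu:g).
  → primary stress on syllable 4.
Suffixed `ge.go.ka:n.nu:g.fu.de.krol.ge.let` (9 syllables):
  Weights: 1 ge L, 2 go L, 3 ka:n H, 4 nu:g H, 5 fu L, 6 de L, 7 krol L, 8 ge L, 9 let L.
  Heavy syllables in the domain: 3, 4. The rightmost is syllable 4 (nu:g).
  → primary stress on syllable 4.

no: stays on 4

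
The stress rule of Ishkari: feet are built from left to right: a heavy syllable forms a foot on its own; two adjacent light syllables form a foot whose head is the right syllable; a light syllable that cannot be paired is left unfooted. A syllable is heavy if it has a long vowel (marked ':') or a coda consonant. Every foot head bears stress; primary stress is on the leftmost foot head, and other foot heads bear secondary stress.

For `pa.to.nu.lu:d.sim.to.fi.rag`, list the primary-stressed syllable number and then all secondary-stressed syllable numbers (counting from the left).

primary 2, secondary 4, 5, 7, 8

Weights: 1 pa L, 2 to L, 3 nu L, 4 lu:d H, 5 sim H, 6 to L, 7 fi L, 8 rag H.
Parse left to right (heavy = foot alone; LL = one foot; stranded L unfooted): (pa.ˈto) nu (ˈlu:d) (ˈsim) (to.ˈfi) (ˈrag).
Foot heads: 2, 4, 5, 7, 8.
Primary stress on the leftmost head = syllable 2.
Secondary stress on 4, 5, 7, 8: pa.ˈto.nu.ˌlu:d.ˌsim.to.ˌfi.ˌrag.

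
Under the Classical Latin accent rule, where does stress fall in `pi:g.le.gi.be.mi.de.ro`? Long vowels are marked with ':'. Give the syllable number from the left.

5

Classical Latin: stress the penult if heavy (long vowel or closed), else the antepenult.
Weights: 5 mi L, 6 de L, 7 ro L.
The penult (syllable 6, de) is light, so stress falls on the antepenult (syllable 5, mi).
Stress on syllable 5: pi:g.le.gi.be.ˈmi.de.ro.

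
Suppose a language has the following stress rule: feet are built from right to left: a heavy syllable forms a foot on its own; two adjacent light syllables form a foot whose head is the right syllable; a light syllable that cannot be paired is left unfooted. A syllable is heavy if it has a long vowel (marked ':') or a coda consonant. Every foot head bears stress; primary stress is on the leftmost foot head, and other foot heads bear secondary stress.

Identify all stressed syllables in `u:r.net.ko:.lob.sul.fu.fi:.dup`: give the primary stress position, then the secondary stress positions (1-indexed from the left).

Weights: 1 u:r H, 2 net H, 3 ko: H, 4 lob H, 5 sul H, 6 fu L, 7 fi: H, 8 dup H.
Parse right to left (heavy = foot alone; LL = one foot; stranded L unfooted): (ˈu:r) (ˈnet) (ˈko:) (ˈlob) (ˈsul) fu (ˈfi:) (ˈdup).
Foot heads: 1, 2, 3, 4, 5, 7, 8.
Primary stress on the leftmost head = syllable 1.
Secondary stress on 2, 3, 4, 5, 7, 8: ˈu:r.ˌnet.ˌko:.ˌlob.ˌsul.fu.ˌfi:.ˌdup.

primary 1, secondary 2, 3, 4, 5, 7, 8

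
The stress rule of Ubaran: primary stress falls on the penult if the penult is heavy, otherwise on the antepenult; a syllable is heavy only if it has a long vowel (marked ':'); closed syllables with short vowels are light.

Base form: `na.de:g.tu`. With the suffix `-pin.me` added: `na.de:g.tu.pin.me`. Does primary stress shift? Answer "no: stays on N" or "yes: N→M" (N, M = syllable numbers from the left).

Base `na.de:g.tu` (3 syllables):
  Weights: 1 na L, 2 de:g H, 3 tu L.
  The penult (syllable 2, de:g) is heavy, so it takes stress.
  → primary stress on syllable 2.
Suffixed `na.de:g.tu.pin.me` (5 syllables):
  Weights: 3 tu L, 4 pin L, 5 me L.
  The penult (syllable 4, pin) is light, so stress falls on the antepenult (syllable 3, tu).
  → primary stress on syllable 3.

yes: 2→3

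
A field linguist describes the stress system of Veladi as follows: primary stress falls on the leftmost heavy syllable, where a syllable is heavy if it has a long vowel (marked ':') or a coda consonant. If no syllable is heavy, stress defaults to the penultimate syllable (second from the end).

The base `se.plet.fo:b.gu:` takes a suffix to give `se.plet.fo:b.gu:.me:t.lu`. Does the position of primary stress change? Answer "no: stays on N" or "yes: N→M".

no: stays on 2

Base `se.plet.fo:b.gu:` (4 syllables):
  Weights: 1 se L, 2 plet H, 3 fo:b H, 4 gu: H.
  Heavy syllables in the domain: 2, 3, 4. The leftmost is syllable 2 (plet).
  → primary stress on syllable 2.
Suffixed `se.plet.fo:b.gu:.me:t.lu` (6 syllables):
  Weights: 1 se L, 2 plet H, 3 fo:b H, 4 gu: H, 5 me:t H, 6 lu L.
  Heavy syllables in the domain: 2, 3, 4, 5. The leftmost is syllable 2 (plet).
  → primary stress on syllable 2.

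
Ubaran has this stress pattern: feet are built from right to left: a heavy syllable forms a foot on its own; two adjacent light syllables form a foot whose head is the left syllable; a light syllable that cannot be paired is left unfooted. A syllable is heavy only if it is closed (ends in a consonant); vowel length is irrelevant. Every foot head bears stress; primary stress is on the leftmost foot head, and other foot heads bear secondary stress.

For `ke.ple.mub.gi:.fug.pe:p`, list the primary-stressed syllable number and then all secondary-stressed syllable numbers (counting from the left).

primary 1, secondary 3, 5, 6

Weights: 1 ke L, 2 ple L, 3 mub H, 4 gi: L, 5 fug H, 6 pe:p H.
Parse right to left (heavy = foot alone; LL = one foot; stranded L unfooted): (ˈke.ple) (ˈmub) gi: (ˈfug) (ˈpe:p).
Foot heads: 1, 3, 5, 6.
Primary stress on the leftmost head = syllable 1.
Secondary stress on 3, 5, 6: ˈke.ple.ˌmub.gi:.ˌfug.ˌpe:p.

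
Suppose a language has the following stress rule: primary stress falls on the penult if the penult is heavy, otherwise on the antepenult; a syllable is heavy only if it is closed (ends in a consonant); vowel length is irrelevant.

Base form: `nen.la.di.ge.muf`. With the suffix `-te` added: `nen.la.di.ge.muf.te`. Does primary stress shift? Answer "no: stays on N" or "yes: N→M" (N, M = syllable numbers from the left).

Base `nen.la.di.ge.muf` (5 syllables):
  Weights: 3 di L, 4 ge L, 5 muf H.
  The penult (syllable 4, ge) is light, so stress falls on the antepenult (syllable 3, di).
  → primary stress on syllable 3.
Suffixed `nen.la.di.ge.muf.te` (6 syllables):
  Weights: 4 ge L, 5 muf H, 6 te L.
  The penult (syllable 5, muf) is heavy, so it takes stress.
  → primary stress on syllable 5.

yes: 3→5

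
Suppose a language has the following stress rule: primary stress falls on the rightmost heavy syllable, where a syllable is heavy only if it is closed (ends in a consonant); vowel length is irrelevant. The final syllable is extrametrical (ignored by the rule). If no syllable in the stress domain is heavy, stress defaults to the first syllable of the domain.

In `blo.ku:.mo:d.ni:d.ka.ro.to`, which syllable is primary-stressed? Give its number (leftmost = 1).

The final syllable (7, to) is extrametrical; the stress domain is syllables 1–6.
Weights: 1 blo L, 2 ku: L, 3 mo:d H, 4 ni:d H, 5 ka L, 6 ro L.
Heavy syllables in the domain: 3, 4. The rightmost is syllable 4 (ni:d).
Primary stress: syllable 4 → blo.ku:.mo:d.ˈni:d.ka.ro.to.

4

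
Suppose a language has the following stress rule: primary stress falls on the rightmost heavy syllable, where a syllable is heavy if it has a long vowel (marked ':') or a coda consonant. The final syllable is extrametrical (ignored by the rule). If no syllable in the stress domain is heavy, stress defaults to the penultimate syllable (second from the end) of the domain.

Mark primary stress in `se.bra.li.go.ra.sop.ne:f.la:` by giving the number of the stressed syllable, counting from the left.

7

The final syllable (8, la:) is extrametrical; the stress domain is syllables 1–7.
Weights: 1 se L, 2 bra L, 3 li L, 4 go L, 5 ra L, 6 sop H, 7 ne:f H.
Heavy syllables in the domain: 6, 7. The rightmost is syllable 7 (ne:f).
Primary stress: syllable 7 → se.bra.li.go.ra.sop.ˈne:f.la:.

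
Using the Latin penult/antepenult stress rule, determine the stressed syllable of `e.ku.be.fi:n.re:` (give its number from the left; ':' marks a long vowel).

Classical Latin: stress the penult if heavy (long vowel or closed), else the antepenult.
Weights: 3 be L, 4 fi:n H, 5 re: H.
The penult (syllable 4, fi:n) is heavy, so it takes stress.
Stress on syllable 4: e.ku.be.ˈfi:n.re:.

4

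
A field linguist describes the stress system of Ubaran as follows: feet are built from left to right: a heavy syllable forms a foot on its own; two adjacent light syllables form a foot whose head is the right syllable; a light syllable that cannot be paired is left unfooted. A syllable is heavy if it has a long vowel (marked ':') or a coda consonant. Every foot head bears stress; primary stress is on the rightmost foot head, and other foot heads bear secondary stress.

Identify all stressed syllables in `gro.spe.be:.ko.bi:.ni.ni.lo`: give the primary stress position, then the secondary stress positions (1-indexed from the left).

primary 7, secondary 2, 3, 5

Weights: 1 gro L, 2 spe L, 3 be: H, 4 ko L, 5 bi: H, 6 ni L, 7 ni L, 8 lo L.
Parse left to right (heavy = foot alone; LL = one foot; stranded L unfooted): (gro.ˈspe) (ˈbe:) ko (ˈbi:) (ni.ˈni) lo.
Foot heads: 2, 3, 5, 7.
Primary stress on the rightmost head = syllable 7.
Secondary stress on 2, 3, 5: gro.ˌspe.ˌbe:.ko.ˌbi:.ni.ˈni.lo.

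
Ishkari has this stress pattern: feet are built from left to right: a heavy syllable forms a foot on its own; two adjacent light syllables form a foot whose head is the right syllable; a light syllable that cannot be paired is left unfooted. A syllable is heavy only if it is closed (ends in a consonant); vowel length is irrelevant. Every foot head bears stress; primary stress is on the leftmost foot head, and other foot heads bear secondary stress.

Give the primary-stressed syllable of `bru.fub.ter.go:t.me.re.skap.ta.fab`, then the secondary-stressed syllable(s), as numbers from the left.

Weights: 1 bru L, 2 fub H, 3 ter H, 4 go:t H, 5 me L, 6 re L, 7 skap H, 8 ta L, 9 fab H.
Parse left to right (heavy = foot alone; LL = one foot; stranded L unfooted): bru (ˈfub) (ˈter) (ˈgo:t) (me.ˈre) (ˈskap) ta (ˈfab).
Foot heads: 2, 3, 4, 6, 7, 9.
Primary stress on the leftmost head = syllable 2.
Secondary stress on 3, 4, 6, 7, 9: bru.ˈfub.ˌter.ˌgo:t.me.ˌre.ˌskap.ta.ˌfab.

primary 2, secondary 3, 4, 6, 7, 9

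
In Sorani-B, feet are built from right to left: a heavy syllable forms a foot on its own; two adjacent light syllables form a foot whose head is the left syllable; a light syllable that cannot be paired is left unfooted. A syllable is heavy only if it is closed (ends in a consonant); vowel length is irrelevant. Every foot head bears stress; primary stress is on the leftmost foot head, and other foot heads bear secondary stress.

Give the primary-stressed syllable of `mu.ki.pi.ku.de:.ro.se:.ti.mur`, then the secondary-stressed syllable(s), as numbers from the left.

primary 1, secondary 3, 5, 7, 9

Weights: 1 mu L, 2 ki L, 3 pi L, 4 ku L, 5 de: L, 6 ro L, 7 se: L, 8 ti L, 9 mur H.
Parse right to left (heavy = foot alone; LL = one foot; stranded L unfooted): (ˈmu.ki) (ˈpi.ku) (ˈde:.ro) (ˈse:.ti) (ˈmur).
Foot heads: 1, 3, 5, 7, 9.
Primary stress on the leftmost head = syllable 1.
Secondary stress on 3, 5, 7, 9: ˈmu.ki.ˌpi.ku.ˌde:.ro.ˌse:.ti.ˌmur.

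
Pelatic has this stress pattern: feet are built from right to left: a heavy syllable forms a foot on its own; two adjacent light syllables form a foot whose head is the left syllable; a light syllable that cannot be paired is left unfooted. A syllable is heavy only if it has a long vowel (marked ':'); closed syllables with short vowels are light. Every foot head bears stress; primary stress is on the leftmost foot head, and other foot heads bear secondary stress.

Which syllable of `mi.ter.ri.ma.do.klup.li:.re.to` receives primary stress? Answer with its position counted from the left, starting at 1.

Weights: 1 mi L, 2 ter L, 3 ri L, 4 ma L, 5 do L, 6 klup L, 7 li: H, 8 re L, 9 to L.
Parse right to left (heavy = foot alone; LL = one foot; stranded L unfooted): (ˈmi.ter) (ˈri.ma) (ˈdo.klup) (ˈli:) (ˈre.to).
Foot heads: 1, 3, 5, 7, 8.
Primary stress on the leftmost head = syllable 1.
Primary stress: syllable 1 → ˈmi.ter.ri.ma.do.klup.li:.re.to.

1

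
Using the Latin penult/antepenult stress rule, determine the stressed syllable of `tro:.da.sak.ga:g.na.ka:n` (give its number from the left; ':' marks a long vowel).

Classical Latin: stress the penult if heavy (long vowel or closed), else the antepenult.
Weights: 4 ga:g H, 5 na L, 6 ka:n H.
The penult (syllable 5, na) is light, so stress falls on the antepenult (syllable 4, ga:g).
Stress on syllable 4: tro:.da.sak.ˈga:g.na.ka:n.

4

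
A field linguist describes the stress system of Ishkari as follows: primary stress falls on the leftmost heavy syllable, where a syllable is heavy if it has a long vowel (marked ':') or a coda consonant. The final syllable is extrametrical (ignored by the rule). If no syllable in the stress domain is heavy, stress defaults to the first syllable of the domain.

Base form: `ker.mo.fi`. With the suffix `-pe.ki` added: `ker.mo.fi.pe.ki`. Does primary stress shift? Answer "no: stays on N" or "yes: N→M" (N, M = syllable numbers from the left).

Base `ker.mo.fi` (3 syllables):
  The final syllable (3, fi) is extrametrical; the stress domain is syllables 1–2.
  Weights: 1 ker H, 2 mo L.
  Heavy syllables in the domain: 1. The leftmost is syllable 1 (ker).
  → primary stress on syllable 1.
Suffixed `ker.mo.fi.pe.ki` (5 syllables):
  The final syllable (5, ki) is extrametrical; the stress domain is syllables 1–4.
  Weights: 1 ker H, 2 mo L, 3 fi L, 4 pe L.
  Heavy syllables in the domain: 1. The leftmost is syllable 1 (ker).
  → primary stress on syllable 1.

no: stays on 1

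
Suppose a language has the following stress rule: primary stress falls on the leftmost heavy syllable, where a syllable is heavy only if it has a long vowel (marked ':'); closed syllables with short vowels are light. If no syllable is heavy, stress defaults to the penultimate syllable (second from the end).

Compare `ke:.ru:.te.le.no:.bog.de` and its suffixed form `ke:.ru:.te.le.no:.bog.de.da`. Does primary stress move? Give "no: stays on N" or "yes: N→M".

Base `ke:.ru:.te.le.no:.bog.de` (7 syllables):
  Weights: 1 ke: H, 2 ru: H, 3 te L, 4 le L, 5 no: H, 6 bog L, 7 de L.
  Heavy syllables in the domain: 1, 2, 5. The leftmost is syllable 1 (ke:).
  → primary stress on syllable 1.
Suffixed `ke:.ru:.te.le.no:.bog.de.da` (8 syllables):
  Weights: 1 ke: H, 2 ru: H, 3 te L, 4 le L, 5 no: H, 6 bog L, 7 de L, 8 da L.
  Heavy syllables in the domain: 1, 2, 5. The leftmost is syllable 1 (ke:).
  → primary stress on syllable 1.

no: stays on 1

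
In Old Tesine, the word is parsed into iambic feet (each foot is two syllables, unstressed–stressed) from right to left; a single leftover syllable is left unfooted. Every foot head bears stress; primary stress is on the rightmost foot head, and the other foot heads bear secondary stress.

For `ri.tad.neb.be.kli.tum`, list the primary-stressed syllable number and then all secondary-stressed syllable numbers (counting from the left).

primary 6, secondary 2, 4

Parse right to left into iambic (σˈσ) feet: (ri.ˈtad) (neb.ˈbe) (kli.ˈtum).
Foot heads (stressed positions): 2, 4, 6.
End Rule Rightmost: primary stress on the rightmost head = syllable 6.
Secondary stress on 2, 4: ri.ˌtad.neb.ˌbe.kli.ˈtum.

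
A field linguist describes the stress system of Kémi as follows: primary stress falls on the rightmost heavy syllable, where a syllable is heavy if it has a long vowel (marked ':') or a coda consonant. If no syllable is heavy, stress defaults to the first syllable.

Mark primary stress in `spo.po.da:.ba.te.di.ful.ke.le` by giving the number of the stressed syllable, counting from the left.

Weights: 1 spo L, 2 po L, 3 da: H, 4 ba L, 5 te L, 6 di L, 7 ful H, 8 ke L, 9 le L.
Heavy syllables in the domain: 3, 7. The rightmost is syllable 7 (ful).
Primary stress: syllable 7 → spo.po.da:.ba.te.di.ˈful.ke.le.

7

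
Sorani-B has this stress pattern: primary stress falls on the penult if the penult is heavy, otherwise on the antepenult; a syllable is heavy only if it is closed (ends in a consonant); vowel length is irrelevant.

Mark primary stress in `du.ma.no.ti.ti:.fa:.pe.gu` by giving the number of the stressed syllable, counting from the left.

Weights: 6 fa: L, 7 pe L, 8 gu L.
The penult (syllable 7, pe) is light, so stress falls on the antepenult (syllable 6, fa:).
Primary stress: syllable 6 → du.ma.no.ti.ti:.ˈfa:.pe.gu.

6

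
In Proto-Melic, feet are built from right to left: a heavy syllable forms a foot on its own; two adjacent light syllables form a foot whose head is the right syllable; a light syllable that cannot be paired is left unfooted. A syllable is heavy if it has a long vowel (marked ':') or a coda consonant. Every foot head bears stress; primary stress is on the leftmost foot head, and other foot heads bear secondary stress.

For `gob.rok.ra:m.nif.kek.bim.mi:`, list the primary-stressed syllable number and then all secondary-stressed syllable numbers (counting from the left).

primary 1, secondary 2, 3, 4, 5, 6, 7

Weights: 1 gob H, 2 rok H, 3 ra:m H, 4 nif H, 5 kek H, 6 bim H, 7 mi: H.
Parse right to left (heavy = foot alone; LL = one foot; stranded L unfooted): (ˈgob) (ˈrok) (ˈra:m) (ˈnif) (ˈkek) (ˈbim) (ˈmi:).
Foot heads: 1, 2, 3, 4, 5, 6, 7.
Primary stress on the leftmost head = syllable 1.
Secondary stress on 2, 3, 4, 5, 6, 7: ˈgob.ˌrok.ˌra:m.ˌnif.ˌkek.ˌbim.ˌmi:.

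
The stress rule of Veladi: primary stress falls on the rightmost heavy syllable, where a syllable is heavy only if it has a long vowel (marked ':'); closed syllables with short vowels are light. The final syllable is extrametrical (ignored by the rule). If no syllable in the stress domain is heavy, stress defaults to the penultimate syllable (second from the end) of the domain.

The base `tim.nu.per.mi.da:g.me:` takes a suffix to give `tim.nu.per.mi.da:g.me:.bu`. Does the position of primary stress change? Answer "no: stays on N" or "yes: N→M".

yes: 5→6

Base `tim.nu.per.mi.da:g.me:` (6 syllables):
  The final syllable (6, me:) is extrametrical; the stress domain is syllables 1–5.
  Weights: 1 tim L, 2 nu L, 3 per L, 4 mi L, 5 da:g H.
  Heavy syllables in the domain: 5. The rightmost is syllable 5 (da:g).
  → primary stress on syllable 5.
Suffixed `tim.nu.per.mi.da:g.me:.bu` (7 syllables):
  The final syllable (7, bu) is extrametrical; the stress domain is syllables 1–6.
  Weights: 1 tim L, 2 nu L, 3 per L, 4 mi L, 5 da:g H, 6 me: H.
  Heavy syllables in the domain: 5, 6. The rightmost is syllable 6 (me:).
  → primary stress on syllable 6.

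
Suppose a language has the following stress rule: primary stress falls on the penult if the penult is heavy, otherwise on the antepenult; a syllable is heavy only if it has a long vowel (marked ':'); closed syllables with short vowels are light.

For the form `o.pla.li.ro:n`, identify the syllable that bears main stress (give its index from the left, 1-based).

2

Weights: 2 pla L, 3 li L, 4 ro:n H.
The penult (syllable 3, li) is light, so stress falls on the antepenult (syllable 2, pla).
Primary stress: syllable 2 → o.ˈpla.li.ro:n.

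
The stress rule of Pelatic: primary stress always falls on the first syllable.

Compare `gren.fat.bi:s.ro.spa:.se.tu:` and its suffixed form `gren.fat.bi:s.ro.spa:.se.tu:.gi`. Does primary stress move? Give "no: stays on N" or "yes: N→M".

no: stays on 1

Base `gren.fat.bi:s.ro.spa:.se.tu:` (7 syllables):
  The word has 7 syllables; the first syllable is syllable 1 (gren).
  → primary stress on syllable 1.
Suffixed `gren.fat.bi:s.ro.spa:.se.tu:.gi` (8 syllables):
  The word has 8 syllables; the first syllable is syllable 1 (gren).
  → primary stress on syllable 1.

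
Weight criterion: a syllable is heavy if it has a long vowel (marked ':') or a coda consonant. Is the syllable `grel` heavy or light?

`grel`: short vowel, closed (coda /l/). Closed → heavy.

heavy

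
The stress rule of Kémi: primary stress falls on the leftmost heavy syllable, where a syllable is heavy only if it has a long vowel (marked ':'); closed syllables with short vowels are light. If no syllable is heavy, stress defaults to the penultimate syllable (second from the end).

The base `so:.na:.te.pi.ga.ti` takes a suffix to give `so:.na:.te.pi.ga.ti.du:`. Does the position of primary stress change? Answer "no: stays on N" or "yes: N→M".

Base `so:.na:.te.pi.ga.ti` (6 syllables):
  Weights: 1 so: H, 2 na: H, 3 te L, 4 pi L, 5 ga L, 6 ti L.
  Heavy syllables in the domain: 1, 2. The leftmost is syllable 1 (so:).
  → primary stress on syllable 1.
Suffixed `so:.na:.te.pi.ga.ti.du:` (7 syllables):
  Weights: 1 so: H, 2 na: H, 3 te L, 4 pi L, 5 ga L, 6 ti L, 7 du: H.
  Heavy syllables in the domain: 1, 2, 7. The leftmost is syllable 1 (so:).
  → primary stress on syllable 1.

no: stays on 1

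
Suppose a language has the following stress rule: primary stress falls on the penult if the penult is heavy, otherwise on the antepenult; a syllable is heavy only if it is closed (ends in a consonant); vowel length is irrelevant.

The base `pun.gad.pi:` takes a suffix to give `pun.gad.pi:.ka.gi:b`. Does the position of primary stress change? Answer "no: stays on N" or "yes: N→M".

yes: 2→3

Base `pun.gad.pi:` (3 syllables):
  Weights: 1 pun H, 2 gad H, 3 pi: L.
  The penult (syllable 2, gad) is heavy, so it takes stress.
  → primary stress on syllable 2.
Suffixed `pun.gad.pi:.ka.gi:b` (5 syllables):
  Weights: 3 pi: L, 4 ka L, 5 gi:b H.
  The penult (syllable 4, ka) is light, so stress falls on the antepenult (syllable 3, pi:).
  → primary stress on syllable 3.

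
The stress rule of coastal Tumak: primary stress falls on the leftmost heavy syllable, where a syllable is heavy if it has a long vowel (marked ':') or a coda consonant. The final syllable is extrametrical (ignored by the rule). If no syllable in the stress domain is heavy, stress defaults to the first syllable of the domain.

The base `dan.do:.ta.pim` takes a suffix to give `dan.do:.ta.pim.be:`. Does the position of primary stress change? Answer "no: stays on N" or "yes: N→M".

no: stays on 1

Base `dan.do:.ta.pim` (4 syllables):
  The final syllable (4, pim) is extrametrical; the stress domain is syllables 1–3.
  Weights: 1 dan H, 2 do: H, 3 ta L.
  Heavy syllables in the domain: 1, 2. The leftmost is syllable 1 (dan).
  → primary stress on syllable 1.
Suffixed `dan.do:.ta.pim.be:` (5 syllables):
  The final syllable (5, be:) is extrametrical; the stress domain is syllables 1–4.
  Weights: 1 dan H, 2 do: H, 3 ta L, 4 pim H.
  Heavy syllables in the domain: 1, 2, 4. The leftmost is syllable 1 (dan).
  → primary stress on syllable 1.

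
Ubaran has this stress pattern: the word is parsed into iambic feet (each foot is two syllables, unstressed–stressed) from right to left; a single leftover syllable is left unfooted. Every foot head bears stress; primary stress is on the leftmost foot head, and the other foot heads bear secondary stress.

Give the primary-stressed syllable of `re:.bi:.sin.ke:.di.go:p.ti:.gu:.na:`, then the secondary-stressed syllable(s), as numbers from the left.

Parse right to left into iambic (σˈσ) feet: re: (bi:.ˈsin) (ke:.ˈdi) (go:p.ˈti:) (gu:.ˈna:). Syllable 1 is left unfooted.
Foot heads (stressed positions): 3, 5, 7, 9.
End Rule Leftmost: primary stress on the leftmost head = syllable 3.
Secondary stress on 5, 7, 9: re:.bi:.ˈsin.ke:.ˌdi.go:p.ˌti:.gu:.ˌna:.

primary 3, secondary 5, 7, 9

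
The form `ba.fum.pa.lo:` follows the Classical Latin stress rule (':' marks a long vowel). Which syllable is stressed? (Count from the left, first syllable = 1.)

2

Classical Latin: stress the penult if heavy (long vowel or closed), else the antepenult.
Weights: 2 fum H, 3 pa L, 4 lo: H.
The penult (syllable 3, pa) is light, so stress falls on the antepenult (syllable 2, fum).
Stress on syllable 2: ba.ˈfum.pa.lo:.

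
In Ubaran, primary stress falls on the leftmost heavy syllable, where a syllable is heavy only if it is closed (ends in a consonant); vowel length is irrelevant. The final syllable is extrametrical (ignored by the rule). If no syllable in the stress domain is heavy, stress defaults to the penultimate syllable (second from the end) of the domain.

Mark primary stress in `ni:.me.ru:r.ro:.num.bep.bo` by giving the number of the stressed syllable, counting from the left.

The final syllable (7, bo) is extrametrical; the stress domain is syllables 1–6.
Weights: 1 ni: L, 2 me L, 3 ru:r H, 4 ro: L, 5 num H, 6 bep H.
Heavy syllables in the domain: 3, 5, 6. The leftmost is syllable 3 (ru:r).
Primary stress: syllable 3 → ni:.me.ˈru:r.ro:.num.bep.bo.

3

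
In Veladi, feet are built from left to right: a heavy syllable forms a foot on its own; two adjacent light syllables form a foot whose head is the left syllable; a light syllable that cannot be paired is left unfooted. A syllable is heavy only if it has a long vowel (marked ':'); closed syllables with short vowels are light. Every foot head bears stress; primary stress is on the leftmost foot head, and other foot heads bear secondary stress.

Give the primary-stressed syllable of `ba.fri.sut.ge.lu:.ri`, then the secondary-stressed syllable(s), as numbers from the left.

Weights: 1 ba L, 2 fri L, 3 sut L, 4 ge L, 5 lu: H, 6 ri L.
Parse left to right (heavy = foot alone; LL = one foot; stranded L unfooted): (ˈba.fri) (ˈsut.ge) (ˈlu:) ri.
Foot heads: 1, 3, 5.
Primary stress on the leftmost head = syllable 1.
Secondary stress on 3, 5: ˈba.fri.ˌsut.ge.ˌlu:.ri.

primary 1, secondary 3, 5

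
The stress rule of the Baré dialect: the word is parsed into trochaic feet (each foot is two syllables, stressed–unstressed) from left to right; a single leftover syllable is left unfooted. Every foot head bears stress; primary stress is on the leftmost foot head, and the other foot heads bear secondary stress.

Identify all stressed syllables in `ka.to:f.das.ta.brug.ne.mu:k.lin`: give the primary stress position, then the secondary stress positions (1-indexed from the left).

primary 1, secondary 3, 5, 7

Parse left to right into trochaic (ˈσσ) feet: (ˈka.to:f) (ˈdas.ta) (ˈbrug.ne) (ˈmu:k.lin).
Foot heads (stressed positions): 1, 3, 5, 7.
End Rule Leftmost: primary stress on the leftmost head = syllable 1.
Secondary stress on 3, 5, 7: ˈka.to:f.ˌdas.ta.ˌbrug.ne.ˌmu:k.lin.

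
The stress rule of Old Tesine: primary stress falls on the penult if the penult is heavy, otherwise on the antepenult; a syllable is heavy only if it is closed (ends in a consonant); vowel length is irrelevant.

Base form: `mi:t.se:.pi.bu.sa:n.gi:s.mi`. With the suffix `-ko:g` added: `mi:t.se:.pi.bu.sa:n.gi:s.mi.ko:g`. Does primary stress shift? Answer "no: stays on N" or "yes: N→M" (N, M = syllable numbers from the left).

no: stays on 6

Base `mi:t.se:.pi.bu.sa:n.gi:s.mi` (7 syllables):
  Weights: 5 sa:n H, 6 gi:s H, 7 mi L.
  The penult (syllable 6, gi:s) is heavy, so it takes stress.
  → primary stress on syllable 6.
Suffixed `mi:t.se:.pi.bu.sa:n.gi:s.mi.ko:g` (8 syllables):
  Weights: 6 gi:s H, 7 mi L, 8 ko:g H.
  The penult (syllable 7, mi) is light, so stress falls on the antepenult (syllable 6, gi:s).
  → primary stress on syllable 6.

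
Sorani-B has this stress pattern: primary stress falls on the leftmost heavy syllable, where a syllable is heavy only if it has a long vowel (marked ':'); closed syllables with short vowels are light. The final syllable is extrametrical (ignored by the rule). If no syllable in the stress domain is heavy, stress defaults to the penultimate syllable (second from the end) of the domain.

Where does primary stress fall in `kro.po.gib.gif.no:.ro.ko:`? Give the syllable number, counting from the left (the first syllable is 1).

5

The final syllable (7, ko:) is extrametrical; the stress domain is syllables 1–6.
Weights: 1 kro L, 2 po L, 3 gib L, 4 gif L, 5 no: H, 6 ro L.
Heavy syllables in the domain: 5. The leftmost is syllable 5 (no:).
Primary stress: syllable 5 → kro.po.gib.gif.ˈno:.ro.ko:.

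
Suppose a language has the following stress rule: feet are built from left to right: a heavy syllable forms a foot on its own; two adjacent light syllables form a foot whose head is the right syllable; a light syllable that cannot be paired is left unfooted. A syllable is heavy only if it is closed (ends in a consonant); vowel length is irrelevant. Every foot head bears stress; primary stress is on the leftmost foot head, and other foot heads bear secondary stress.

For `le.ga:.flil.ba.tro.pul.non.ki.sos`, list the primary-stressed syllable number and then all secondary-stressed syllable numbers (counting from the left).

Weights: 1 le L, 2 ga: L, 3 flil H, 4 ba L, 5 tro L, 6 pul H, 7 non H, 8 ki L, 9 sos H.
Parse left to right (heavy = foot alone; LL = one foot; stranded L unfooted): (le.ˈga:) (ˈflil) (ba.ˈtro) (ˈpul) (ˈnon) ki (ˈsos).
Foot heads: 2, 3, 5, 6, 7, 9.
Primary stress on the leftmost head = syllable 2.
Secondary stress on 3, 5, 6, 7, 9: le.ˈga:.ˌflil.ba.ˌtro.ˌpul.ˌnon.ki.ˌsos.

primary 2, secondary 3, 5, 6, 7, 9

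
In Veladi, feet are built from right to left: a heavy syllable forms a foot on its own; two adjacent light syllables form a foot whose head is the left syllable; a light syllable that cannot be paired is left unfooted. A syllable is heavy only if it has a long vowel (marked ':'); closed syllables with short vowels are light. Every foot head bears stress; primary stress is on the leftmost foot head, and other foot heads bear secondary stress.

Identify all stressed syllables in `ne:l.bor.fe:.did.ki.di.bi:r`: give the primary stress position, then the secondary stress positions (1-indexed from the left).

primary 1, secondary 3, 5, 7

Weights: 1 ne:l H, 2 bor L, 3 fe: H, 4 did L, 5 ki L, 6 di L, 7 bi:r H.
Parse right to left (heavy = foot alone; LL = one foot; stranded L unfooted): (ˈne:l) bor (ˈfe:) did (ˈki.di) (ˈbi:r).
Foot heads: 1, 3, 5, 7.
Primary stress on the leftmost head = syllable 1.
Secondary stress on 3, 5, 7: ˈne:l.bor.ˌfe:.did.ˌki.di.ˌbi:r.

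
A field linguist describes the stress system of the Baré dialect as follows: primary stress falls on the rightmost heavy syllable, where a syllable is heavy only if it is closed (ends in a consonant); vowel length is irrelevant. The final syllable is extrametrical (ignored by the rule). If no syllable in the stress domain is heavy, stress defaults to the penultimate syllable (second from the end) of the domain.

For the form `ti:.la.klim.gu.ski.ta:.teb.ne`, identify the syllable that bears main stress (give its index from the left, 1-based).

7

The final syllable (8, ne) is extrametrical; the stress domain is syllables 1–7.
Weights: 1 ti: L, 2 la L, 3 klim H, 4 gu L, 5 ski L, 6 ta: L, 7 teb H.
Heavy syllables in the domain: 3, 7. The rightmost is syllable 7 (teb).
Primary stress: syllable 7 → ti:.la.klim.gu.ski.ta:.ˈteb.ne.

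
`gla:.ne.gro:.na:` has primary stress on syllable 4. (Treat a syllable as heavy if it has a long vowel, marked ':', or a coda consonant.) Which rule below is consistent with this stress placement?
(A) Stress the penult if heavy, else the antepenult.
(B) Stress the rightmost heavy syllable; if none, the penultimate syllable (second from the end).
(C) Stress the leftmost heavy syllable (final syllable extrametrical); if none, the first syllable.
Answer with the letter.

Rule A → syllable 3 (observed: 4).
Rule B → syllable 4 ✓.
Rule C → syllable 1 (observed: 4).

B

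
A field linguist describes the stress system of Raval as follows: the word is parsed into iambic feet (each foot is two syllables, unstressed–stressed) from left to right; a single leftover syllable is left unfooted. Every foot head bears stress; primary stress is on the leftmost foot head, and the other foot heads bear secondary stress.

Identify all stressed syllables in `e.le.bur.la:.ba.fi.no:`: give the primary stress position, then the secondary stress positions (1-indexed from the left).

Parse left to right into iambic (σˈσ) feet: (e.ˈle) (bur.ˈla:) (ba.ˈfi) no:. Syllable 7 is left unfooted.
Foot heads (stressed positions): 2, 4, 6.
End Rule Leftmost: primary stress on the leftmost head = syllable 2.
Secondary stress on 4, 6: e.ˈle.bur.ˌla:.ba.ˌfi.no:.

primary 2, secondary 4, 6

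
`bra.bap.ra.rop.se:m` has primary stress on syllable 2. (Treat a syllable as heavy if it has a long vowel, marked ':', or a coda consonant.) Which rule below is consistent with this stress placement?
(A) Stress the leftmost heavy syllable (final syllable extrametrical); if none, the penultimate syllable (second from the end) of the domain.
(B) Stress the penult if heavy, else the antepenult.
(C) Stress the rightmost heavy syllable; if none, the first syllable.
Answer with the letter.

A

Rule A → syllable 2 ✓.
Rule B → syllable 4 (observed: 2).
Rule C → syllable 5 (observed: 2).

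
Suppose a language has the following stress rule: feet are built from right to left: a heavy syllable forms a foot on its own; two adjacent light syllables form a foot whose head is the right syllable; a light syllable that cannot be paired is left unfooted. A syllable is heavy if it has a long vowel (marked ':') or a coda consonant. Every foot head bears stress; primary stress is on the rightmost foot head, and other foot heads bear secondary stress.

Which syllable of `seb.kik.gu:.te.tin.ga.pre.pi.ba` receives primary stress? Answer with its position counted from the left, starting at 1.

9

Weights: 1 seb H, 2 kik H, 3 gu: H, 4 te L, 5 tin H, 6 ga L, 7 pre L, 8 pi L, 9 ba L.
Parse right to left (heavy = foot alone; LL = one foot; stranded L unfooted): (ˈseb) (ˈkik) (ˈgu:) te (ˈtin) (ga.ˈpre) (pi.ˈba).
Foot heads: 1, 2, 3, 5, 7, 9.
Primary stress on the rightmost head = syllable 9.
Primary stress: syllable 9 → seb.kik.gu:.te.tin.ga.pre.pi.ˈba.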